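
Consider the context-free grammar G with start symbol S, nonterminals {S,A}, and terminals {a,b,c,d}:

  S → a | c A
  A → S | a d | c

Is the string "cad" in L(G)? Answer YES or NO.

CNF form of G:
  S -> T2 A | a
  A -> T0 T1 | T2 A | a | c
  T0 -> a
  T1 -> d
  T2 -> c

CYK fill:
  cell(0,0) c: {A,T2}  orig:{A}
  cell(1,1) a: {A,S,T0}  orig:{A,S}
  cell(2,2) d: {T1}  orig:{}
  cell(0,1) ca: {A,S}
  cell(1,2) ad: {A}
  cell(0,2) cad: {A,S}

S ∈ T[0,2] ⇒ YES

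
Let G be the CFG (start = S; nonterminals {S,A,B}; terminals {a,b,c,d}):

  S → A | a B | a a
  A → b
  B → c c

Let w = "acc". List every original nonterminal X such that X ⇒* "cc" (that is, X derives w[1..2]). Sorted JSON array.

Convert to CNF:
  S -> T1 B | T1 T1 | b
  A -> b
  B -> T0 T0
  T0 -> c
  T1 -> a

CYK fill, restricted to cells inside w[1..2]:
  cell(1,1) c: {T0}  orig:{}
  cell(2,2) c: {T0}  orig:{}
  cell(1,2) cc: {B}

Original NTs in T[1,2] deriving "cc": ["B"]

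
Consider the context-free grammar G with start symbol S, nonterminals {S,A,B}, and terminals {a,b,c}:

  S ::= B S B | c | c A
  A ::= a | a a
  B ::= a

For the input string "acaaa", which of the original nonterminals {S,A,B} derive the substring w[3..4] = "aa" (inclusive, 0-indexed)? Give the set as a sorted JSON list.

Convert to CNF:
  S -> B X2 | T1 A | c
  A -> T0 T0 | a
  B -> a
  T0 -> a
  T1 -> c
  X2 -> S B

Fill CYK table bottom-up, restricted to cells inside w[3..4]:
  T[3,3] 'a' = {A,B,T0}  orig:{A,B}
  T[4,4] 'a' = {A,B,T0}  orig:{A,B}
  T[3,4] 'aa' = {A}

Original NTs in T[3,4] deriving "aa": ["A"]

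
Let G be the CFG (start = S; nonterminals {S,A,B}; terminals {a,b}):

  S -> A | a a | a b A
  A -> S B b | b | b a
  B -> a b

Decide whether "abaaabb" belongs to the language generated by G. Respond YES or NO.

CNF form of G:
  S -> S X3 | T0 T1 | T1 T1 | T1 X4 | b
  A -> S X2 | T0 T1 | b
  B -> T1 T0
  T0 -> b
  T1 -> a
  X2 -> B T0
  X3 -> B T0
  X4 -> T0 A

CYK table (by increasing span):
  cell(0,0) a: {T1}  orig:{}
  cell(1,1) b: {A,S,T0}  orig:{A,S}
  cell(2,2) a: {T1}  orig:{}
  cell(3,3) a: {T1}  orig:{}
  cell(4,4) a: {T1}  orig:{}
  cell(5,5) b: {A,S,T0}  orig:{A,S}
  cell(6,6) b: {A,S,T0}  orig:{A,S}
  cell(0,1) ab: {B}
  cell(1,2) ba: {A,S}
  cell(2,3) aa: {S}
  cell(3,4) aa: {S}
  cell(4,5) ab: {B}
  cell(5,6) bb: {X4}  orig:{}
  cell(0,2) aba: ∅
  cell(1,3) baa: ∅
  cell(2,4) aaa: ∅
  cell(3,5) aab: ∅
  cell(4,6) abb: {S,X2,X3}  orig:{S}
  cell(0,3) abaa: ∅
  cell(1,4) baaa: ∅
  cell(2,5) aaab: ∅
  cell(3,6) aabb: ∅
  cell(0,4) abaaa: ∅
  cell(1,5) baaab: ∅
  cell(2,6) aaabb: {A,S}
  cell(0,5) abaaab: ∅
  cell(1,6) baaabb: {X4}  orig:{}
  cell(0,6) abaaabb: {S}

S ∈ T[0,6] ⇒ YES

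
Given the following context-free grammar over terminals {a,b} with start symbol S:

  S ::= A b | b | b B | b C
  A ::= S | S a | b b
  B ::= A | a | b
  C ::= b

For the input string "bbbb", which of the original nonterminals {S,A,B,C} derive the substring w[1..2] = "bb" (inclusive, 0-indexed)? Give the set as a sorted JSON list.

CNF form of G:
  S -> A T0 | T0 B | T0 C | b
  A -> A T0 | S T1 | T0 B | T0 C | T0 T0 | b
  B -> A T0 | S T1 | T0 B | T0 C | T0 T0 | a | b
  C -> b
  T0 -> b
  T1 -> a

CYK fill, restricted to cells inside w[1..2]:
  [1..1]={A,B,C,S,T0}  "b"  orig:{A,B,C,S}
  [2..2]={A,B,C,S,T0}  "b"  orig:{A,B,C,S}
  [1..2]={A,B,S}  "bb"

Original NTs in T[1,2] deriving "bb": ["A", "B", "S"]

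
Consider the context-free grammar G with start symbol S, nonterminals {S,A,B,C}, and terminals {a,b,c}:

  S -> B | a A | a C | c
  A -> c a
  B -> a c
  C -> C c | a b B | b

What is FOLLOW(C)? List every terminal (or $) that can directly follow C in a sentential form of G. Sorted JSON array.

Compute FIRST by fixpoint:
iter 1:
  A via A→c a: +{c}
  B via B→a c: +{a}
  C via C→a b B: +{a}
  C via C→b: +{b}
  S via S→B: +{a}
  S via S→c: +{c}
  S: {a,c}  A: {c}  B: {a}  C: {a,b}
iter 2: (stable)
  S: {a,c}  A: {c}  B: {a}  C: {a,b}

FOLLOW sets:
FOLLOW(S) := {$}
pass 1:
  C→C c: FOLLOW(C) ⊇ FIRST(c) = {c}; new: +{c}
  C→a b B: FOLLOW(B) ⊇ FOLLOW(C) ⊇ {c}; new: +{c}
  S→B: FOLLOW(B) ⊇ FOLLOW(S) ⊇ {$}; new: +{$}
  S→a A: FOLLOW(A) ⊇ FOLLOW(S) ⊇ {$}; new: +{$}
  S→a C: FOLLOW(C) ⊇ FOLLOW(S) ⊇ {$}; new: +{$}
  FOLLOW[S]={$}  FOLLOW[A]={$}  FOLLOW[B]={$,c}  FOLLOW[C]={$,c}
pass 2: — fixpoint
  FOLLOW[S]={$}  FOLLOW[A]={$}  FOLLOW[B]={$,c}  FOLLOW[C]={$,c}

FOLLOW(C) = ["$", "c"]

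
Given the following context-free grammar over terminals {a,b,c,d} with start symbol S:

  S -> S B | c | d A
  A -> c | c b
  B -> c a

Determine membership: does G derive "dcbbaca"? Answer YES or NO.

Convert to CNF:
  S -> S B | T3 A | c
  A -> T0 T1 | c
  B -> T0 T2
  T0 -> c
  T1 -> b
  T2 -> a
  T3 -> d

CYK table (by increasing span):
  T[0,0] 'd' = {T3}  orig:{}
  T[1,1] 'c' = {A,S,T0}  orig:{A,S}
  T[2,2] 'b' = {T1}  orig:{}
  T[3,3] 'b' = {T1}  orig:{}
  T[4,4] 'a' = {T2}  orig:{}
  T[5,5] 'c' = {A,S,T0}  orig:{A,S}
  T[6,6] 'a' = {T2}  orig:{}
  T[0,1] 'dc' = {S}
  T[1,2] 'cb' = {A}
  T[2,3] 'bb' = ∅
  T[3,4] 'ba' = ∅
  T[4,5] 'ac' = ∅
  T[5,6] 'ca' = {B}
  T[0,2] 'dcb' = {S}
  T[1,3] 'cbb' = ∅
  T[2,4] 'bba' = ∅
  T[3,5] 'bac' = ∅
  T[4,6] 'aca' = ∅
  T[0,3] 'dcbb' = ∅
  T[1,4] 'cbba' = ∅
  T[2,5] 'bbac' = ∅
  T[3,6] 'baca' = ∅
  T[0,4] 'dcbba' = ∅
  T[1,5] 'cbbac' = ∅
  T[2,6] 'bbaca' = ∅
  T[0,5] 'dcbbac' = ∅
  T[1,6] 'cbbaca' = ∅
  T[0,6] 'dcbbaca' = ∅

S ∉ T[0,6] ⇒ NO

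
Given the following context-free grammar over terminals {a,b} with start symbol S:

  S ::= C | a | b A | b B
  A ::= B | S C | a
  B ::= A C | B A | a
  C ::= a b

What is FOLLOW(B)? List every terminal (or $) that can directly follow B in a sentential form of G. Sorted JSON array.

FIRST iteration:
[1]
  A via A→a: +{a}
  B via B→A C: +{a}
  C via C→a b: +{a}
  S via S→C: +{a}
  S via S→b A: +{b}
  S: {a,b}  A: {a}  B: {a}  C: {a}
[2]
  A via A→S C: +{b}
  B via B→A C: +{b}
  S: {a,b}  A: {a,b}  B: {a,b}  C: {a}
[3] — fixpoint
  S: {a,b}  A: {a,b}  B: {a,b}  C: {a}

FOLLOW sets:
initialize: $ ∈ FOLLOW(S)
[1]
  A→S C: FOLLOW(S) ⊇ FIRST(C) = {a}; new: +{a}
  B→A C: FOLLOW(A) ⊇ FIRST(C) = {a}; new: +{a}
  B→B A: FOLLOW(B) ⊇ FIRST(A) = {a,b}; new: +{a,b}
  B→B A: FOLLOW(A) ⊇ FOLLOW(B) ⊇ {a,b}; new: +{b}
  S→C: FOLLOW(C) ⊇ FOLLOW(S) ⊇ {$,a}; new: +{$,a}
  S→b A: FOLLOW(A) ⊇ FOLLOW(S) ⊇ {$,a}; new: +{$}
  S→b B: FOLLOW(B) ⊇ FOLLOW(S) ⊇ {$,a}; new: +{$}
  FOLLOW[S]={$,a}  FOLLOW[A]={$,a,b}  FOLLOW[B]={$,a,b}  FOLLOW[C]={$,a}
[2]
  A→S C: FOLLOW(C) ⊇ FOLLOW(A) ⊇ {$,a,b}; new: +{b}
  FOLLOW[S]={$,a}  FOLLOW[A]={$,a,b}  FOLLOW[B]={$,a,b}  FOLLOW[C]={$,a,b}
[3] (no change)
  FOLLOW[S]={$,a}  FOLLOW[A]={$,a,b}  FOLLOW[B]={$,a,b}  FOLLOW[C]={$,a,b}

FOLLOW(B) = ["$", "a", "b"]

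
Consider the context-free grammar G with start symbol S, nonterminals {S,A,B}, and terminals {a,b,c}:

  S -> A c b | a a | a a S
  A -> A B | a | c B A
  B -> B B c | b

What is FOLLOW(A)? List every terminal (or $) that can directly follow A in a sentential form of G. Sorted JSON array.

FIRST iteration:
round 1:
  A via A→a: +{a}
  A via A→c B A: +{c}
  B via B→b: +{b}
  S via S→A c b: +{a,c}
  FIRST(S)={a,c}  FIRST(A)={a,c}  FIRST(B)={b}
round 2: (no change)
  FIRST(S)={a,c}  FIRST(A)={a,c}  FIRST(B)={b}

FOLLOW iteration:
seed FOLLOW(S) with $
iter 1:
  A→A B: FOLLOW(A) ⊇ FIRST(B) = {b}; new: +{b}
  A→A B: FOLLOW(B) ⊇ FOLLOW(A) ⊇ {b}; new: +{b}
  A→c B A: FOLLOW(B) ⊇ FIRST(A) = {a,c}; new: +{a,c}
  S→A c b: FOLLOW(A) ⊇ FIRST(c) = {c}; new: +{c}
  FOLLOW[S]={$}  FOLLOW[A]={b,c}  FOLLOW[B]={a,b,c}
iter 2: (stable)
  FOLLOW[S]={$}  FOLLOW[A]={b,c}  FOLLOW[B]={a,b,c}

FOLLOW(A) = ["b", "c"]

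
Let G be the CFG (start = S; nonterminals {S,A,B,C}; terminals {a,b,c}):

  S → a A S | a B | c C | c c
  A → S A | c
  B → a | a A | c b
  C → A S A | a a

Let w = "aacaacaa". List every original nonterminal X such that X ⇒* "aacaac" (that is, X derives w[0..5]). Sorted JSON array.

CNF form of G:
  S -> T0 B | T0 X4 | T1 C | T1 T1
  A -> S A | c
  B -> T0 A | T1 T2 | a
  C -> A X3 | T0 T0
  T0 -> a
  T1 -> c
  T2 -> b
  X3 -> S A
  X4 -> A S

CYK table (by increasing span), restricted to cells inside w[0..5]:
  [0..0]={B,T0}  "a"  orig:{B}
  [1..1]={B,T0}  "a"  orig:{B}
  [2..2]={A,T1}  "c"  orig:{A}
  [3..3]={B,T0}  "a"  orig:{B}
  [4..4]={B,T0}  "a"  orig:{B}
  [5..5]={A,T1}  "c"  orig:{A}
  [0..1]={C,S}  "aa"
  [1..2]={B}  "ac"
  [2..3]=∅  "ca"
  [3..4]={C,S}  "aa"
  [4..5]={B}  "ac"
  [0..2]={A,S,X3}  "aac"  orig:{A,S}
  [1..3]=∅  "aca"
  [2..4]={S,X4}  "caa"  orig:{S}
  [3..5]={A,S,X3}  "aac"  orig:{A,S}
  [0..3]=∅  "aaca"
  [1..4]={S}  "acaa"
  [2..5]={A,C,X3,X4}  "caac"  orig:{A,C}
  [0..4]={X4}  "aacaa"  orig:{}
  [1..5]={A,B,S,X3}  "acaac"  orig:{A,B,S}
  [0..5]={A,B,C,S,X3,X4}  "aacaac"  orig:{A,B,C,S}

Original NTs in T[0,5] deriving "aacaac": ["A", "B", "C", "S"]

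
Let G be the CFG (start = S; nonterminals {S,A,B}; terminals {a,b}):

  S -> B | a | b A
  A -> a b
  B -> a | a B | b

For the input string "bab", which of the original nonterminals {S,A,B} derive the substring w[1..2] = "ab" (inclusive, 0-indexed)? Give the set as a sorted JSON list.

Convert to CNF:
  S -> T0 B | T1 A | a | b
  A -> T0 T1
  B -> T0 B | a | b
  T0 -> a
  T1 -> b

CYK fill, restricted to cells inside w[1..2]:
  T[1,1] 'a' = {B,S,T0}  orig:{B,S}
  T[2,2] 'b' = {B,S,T1}  orig:{B,S}
  T[1,2] 'ab' = {A,B,S}

Original NTs in T[1,2] deriving "ab": ["A", "B", "S"]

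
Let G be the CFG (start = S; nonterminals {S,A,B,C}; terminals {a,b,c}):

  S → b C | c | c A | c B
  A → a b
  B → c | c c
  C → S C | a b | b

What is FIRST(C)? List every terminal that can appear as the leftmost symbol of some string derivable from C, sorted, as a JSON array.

FIRST sets, iterate to fixpoint:
round 1:
  A via A→a b: +{a}
  B via B→c: +{c}
  C via C→a b: +{a}
  C via C→b: +{b}
  S via S→b C: +{b}
  S via S→c: +{c}
  FIRST(S)={b,c}  FIRST(A)={a}  FIRST(B)={c}  FIRST(C)={a,b}
round 2:
  C via C→S C: +{c}
  FIRST(S)={b,c}  FIRST(A)={a}  FIRST(B)={c}  FIRST(C)={a,b,c}
round 3: — fixpoint
  FIRST(S)={b,c}  FIRST(A)={a}  FIRST(B)={c}  FIRST(C)={a,b,c}

FIRST(C) = ["a", "b", "c"]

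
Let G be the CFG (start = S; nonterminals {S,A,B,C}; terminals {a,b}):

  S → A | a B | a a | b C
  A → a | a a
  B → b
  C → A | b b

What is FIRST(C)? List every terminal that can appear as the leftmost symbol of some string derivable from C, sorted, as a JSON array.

FIRST sets, iterate to fixpoint:
round 1:
  A via A→a: +{a}
  B via B→b: +{b}
  C via C→A: +{a}
  C via C→b b: +{b}
  S via S→A: +{a}
  S via S→b C: +{b}
  FIRST(S)={a,b}  FIRST(A)={a}  FIRST(B)={b}  FIRST(C)={a,b}
round 2: (no change)
  FIRST(S)={a,b}  FIRST(A)={a}  FIRST(B)={b}  FIRST(C)={a,b}

FIRST(C) = ["a", "b"]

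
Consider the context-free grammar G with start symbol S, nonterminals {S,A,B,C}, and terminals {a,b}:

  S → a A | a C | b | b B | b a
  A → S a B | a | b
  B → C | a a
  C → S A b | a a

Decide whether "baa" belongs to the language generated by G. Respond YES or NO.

Convert to CNF:
  S -> T0 A | T0 C | T1 B | T1 T0 | b
  A -> S X2 | a | b
  B -> S X3 | T0 T0
  C -> S X4 | T0 T0
  T0 -> a
  T1 -> b
  X2 -> T0 B
  X3 -> A T1
  X4 -> A T1

CYK table (by increasing span):
  cell(0,0) b: {A,S,T1}  orig:{A,S}
  cell(1,1) a: {A,T0}  orig:{A}
  cell(2,2) a: {A,T0}  orig:{A}
  cell(0,1) ba: {S}
  cell(1,2) aa: {B,C,S}
  cell(0,2) baa: {S}

S ∈ T[0,2] ⇒ YES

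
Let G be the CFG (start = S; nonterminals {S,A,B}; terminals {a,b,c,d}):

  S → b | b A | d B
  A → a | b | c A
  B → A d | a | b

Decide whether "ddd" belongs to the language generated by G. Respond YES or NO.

Convert to CNF:
  S -> T1 B | T2 A | b
  A -> T0 A | a | b
  B -> A T1 | a | b
  T0 -> c
  T1 -> d
  T2 -> b

CYK table (by increasing span):
  [0..0]={T1}  "d"  orig:{}
  [1..1]={T1}  "d"  orig:{}
  [2..2]={T1}  "d"  orig:{}
  [0..1]=∅  "dd"
  [1..2]=∅  "dd"
  [0..2]=∅  "ddd"

S ∉ T[0,2] ⇒ NO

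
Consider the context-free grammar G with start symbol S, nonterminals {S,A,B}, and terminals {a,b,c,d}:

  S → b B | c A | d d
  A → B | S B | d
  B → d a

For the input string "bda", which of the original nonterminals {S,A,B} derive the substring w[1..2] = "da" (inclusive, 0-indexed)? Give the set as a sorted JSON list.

Convert to CNF:
  S -> T0 T0 | T2 B | T3 A
  A -> S B | T0 T1 | d
  B -> T0 T1
  T0 -> d
  T1 -> a
  T2 -> b
  T3 -> c

CYK fill — only the sub-triangle for w[1..2]:
  [1..1]={A,T0}  "d"  orig:{A}
  [2..2]={T1}  "a"  orig:{}
  [1..2]={A,B}  "da"

Original NTs in T[1,2] deriving "da": ["A", "B"]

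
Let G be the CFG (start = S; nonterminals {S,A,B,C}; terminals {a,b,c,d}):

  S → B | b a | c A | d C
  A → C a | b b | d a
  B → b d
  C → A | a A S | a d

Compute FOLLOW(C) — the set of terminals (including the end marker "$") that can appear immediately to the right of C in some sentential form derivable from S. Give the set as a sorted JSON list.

Compute FIRST by fixpoint:
[1]
  A via A→b b: +{b}
  A via A→d a: +{d}
  B via B→b d: +{b}
  C via C→A: +{b,d}
  C via C→a A S: +{a}
  S via S→B: +{b}
  S via S→c A: +{c}
  S via S→d C: +{d}
  S: {b,c,d}  A: {b,d}  B: {b}  C: {a,b,d}
[2]
  A via A→C a: +{a}
  S: {b,c,d}  A: {a,b,d}  B: {b}  C: {a,b,d}
[3] (stable)
  S: {b,c,d}  A: {a,b,d}  B: {b}  C: {a,b,d}

FOLLOW sets:
FOLLOW(S) := {$}
[1]
  A→C a: FOLLOW(C) ⊇ FIRST(a) = {a}; new: +{a}
  C→A: FOLLOW(A) ⊇ FOLLOW(C) ⊇ {a}; new: +{a}
  C→a A S: FOLLOW(A) ⊇ FIRST(S) = {b,c,d}; new: +{b,c,d}
  C→a A S: FOLLOW(S) ⊇ FOLLOW(C) ⊇ {a}; new: +{a}
  S→B: FOLLOW(B) ⊇ FOLLOW(S) ⊇ {$,a}; new: +{$,a}
  S→c A: FOLLOW(A) ⊇ FOLLOW(S) ⊇ {$,a}; new: +{$}
  S→d C: FOLLOW(C) ⊇ FOLLOW(S) ⊇ {$,a}; new: +{$}
  FOLLOW[S]={$,a}  FOLLOW[A]={$,a,b,c,d}  FOLLOW[B]={$,a}  FOLLOW[C]={$,a}
[2] — fixpoint
  FOLLOW[S]={$,a}  FOLLOW[A]={$,a,b,c,d}  FOLLOW[B]={$,a}  FOLLOW[C]={$,a}

FOLLOW(C) = ["$", "a"]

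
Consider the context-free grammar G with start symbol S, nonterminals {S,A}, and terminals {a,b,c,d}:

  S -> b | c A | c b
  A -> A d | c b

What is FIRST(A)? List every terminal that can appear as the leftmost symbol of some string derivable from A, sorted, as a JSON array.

Compute FIRST by fixpoint:
[1]
  A via A→c b: +{c}
  S via S→b: +{b}
  S via S→c A: +{c}
  FIRST(S)={b,c}  FIRST(A)={c}
[2] — fixpoint
  FIRST(S)={b,c}  FIRST(A)={c}

FIRST(A) = ["c"]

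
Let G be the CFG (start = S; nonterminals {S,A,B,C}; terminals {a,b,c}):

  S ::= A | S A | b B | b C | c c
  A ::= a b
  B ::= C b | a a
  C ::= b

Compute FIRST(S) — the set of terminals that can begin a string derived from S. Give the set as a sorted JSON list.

FIRST sets, iterate to fixpoint:
pass 1:
  A via A→a b: +{a}
  B via B→a a: +{a}
  C via C→b: +{b}
  S via S→A: +{a}
  S via S→b B: +{b}
  S via S→c c: +{c}
  FIRST[S]={a,b,c}  FIRST[A]={a}  FIRST[B]={a}  FIRST[C]={b}
pass 2:
  B via B→C b: +{b}
  FIRST[S]={a,b,c}  FIRST[A]={a}  FIRST[B]={a,b}  FIRST[C]={b}
pass 3: (stable)
  FIRST[S]={a,b,c}  FIRST[A]={a}  FIRST[B]={a,b}  FIRST[C]={b}

FIRST(S) = ["a", "b", "c"]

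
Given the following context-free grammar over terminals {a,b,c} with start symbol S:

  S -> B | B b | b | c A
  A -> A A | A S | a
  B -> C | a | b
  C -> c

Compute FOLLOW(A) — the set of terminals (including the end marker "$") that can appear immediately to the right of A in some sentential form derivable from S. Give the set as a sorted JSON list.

FIRST sets, iterate to fixpoint:
round 1:
  A via A→a: +{a}
  B via B→a: +{a}
  B via B→b: +{b}
  C via C→c: +{c}
  S via S→B: +{a,b}
  S via S→c A: +{c}
  FIRST[S]={a,b,c}  FIRST[A]={a}  FIRST[B]={a,b}  FIRST[C]={c}
round 2:
  B via B→C: +{c}
  FIRST[S]={a,b,c}  FIRST[A]={a}  FIRST[B]={a,b,c}  FIRST[C]={c}
round 3: (no change)
  FIRST[S]={a,b,c}  FIRST[A]={a}  FIRST[B]={a,b,c}  FIRST[C]={c}

Compute FOLLOW by fixpoint:
FOLLOW(S) := {$}
pass 1:
  A→A A: FOLLOW(A) ⊇ FIRST(A) = {a}; new: +{a}
  A→A S: FOLLOW(A) ⊇ FIRST(S) = {a,b,c}; new: +{b,c}
  A→A S: FOLLOW(S) ⊇ FOLLOW(A) ⊇ {a,b,c}; new: +{a,b,c}
  S→B: FOLLOW(B) ⊇ FOLLOW(S) ⊇ {$,a,b,c}; new: +{$,a,b,c}
  S→c A: FOLLOW(A) ⊇ FOLLOW(S) ⊇ {$,a,b,c}; new: +{$}
  FOLLOW[S]={$,a,b,c}  FOLLOW[A]={$,a,b,c}  FOLLOW[B]={$,a,b,c}  FOLLOW[C]={}
pass 2:
  B→C: FOLLOW(C) ⊇ FOLLOW(B) ⊇ {$,a,b,c}; new: +{$,a,b,c}
  FOLLOW[S]={$,a,b,c}  FOLLOW[A]={$,a,b,c}  FOLLOW[B]={$,a,b,c}  FOLLOW[C]={$,a,b,c}
pass 3: — fixpoint
  FOLLOW[S]={$,a,b,c}  FOLLOW[A]={$,a,b,c}  FOLLOW[B]={$,a,b,c}  FOLLOW[C]={$,a,b,c}

FOLLOW(A) = ["$", "a", "b", "c"]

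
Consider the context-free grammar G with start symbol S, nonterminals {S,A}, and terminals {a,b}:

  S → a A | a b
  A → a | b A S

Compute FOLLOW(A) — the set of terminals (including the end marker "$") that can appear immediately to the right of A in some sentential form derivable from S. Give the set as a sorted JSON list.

FIRST sets, iterate to fixpoint:
pass 1:
  A via A→a: +{a}
  A via A→b A S: +{b}
  S via S→a A: +{a}
  FIRST(S)={a}  FIRST(A)={a,b}
pass 2: (no change)
  FIRST(S)={a}  FIRST(A)={a,b}

FOLLOW sets:
initialize: $ ∈ FOLLOW(S)
iter 1:
  A→b A S: FOLLOW(A) ⊇ FIRST(S) = {a}; new: +{a}
  A→b A S: FOLLOW(S) ⊇ FOLLOW(A) ⊇ {a}; new: +{a}
  S→a A: FOLLOW(A) ⊇ FOLLOW(S) ⊇ {$,a}; new: +{$}
  FOLLOW(S)={$,a}  FOLLOW(A)={$,a}
iter 2: done
  FOLLOW(S)={$,a}  FOLLOW(A)={$,a}

FOLLOW(A) = ["$", "a"]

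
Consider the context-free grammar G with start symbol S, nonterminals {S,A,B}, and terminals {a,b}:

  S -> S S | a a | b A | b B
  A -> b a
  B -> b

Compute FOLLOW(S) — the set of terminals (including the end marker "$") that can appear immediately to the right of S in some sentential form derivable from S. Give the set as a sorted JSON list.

Compute FIRST by fixpoint:
iter 1:
  A via A→b a: +{b}
  B via B→b: +{b}
  S via S→a a: +{a}
  S via S→b A: +{b}
  S: {a,b}  A: {b}  B: {b}
iter 2: (no change)
  S: {a,b}  A: {b}  B: {b}

Compute FOLLOW by fixpoint:
initialize: $ ∈ FOLLOW(S)
[1]
  S→S S: FOLLOW(S) ⊇ FIRST(S) = {a,b}; new: +{a,b}
  S→b A: FOLLOW(A) ⊇ FOLLOW(S) ⊇ {$,a,b}; new: +{$,a,b}
  S→b B: FOLLOW(B) ⊇ FOLLOW(S) ⊇ {$,a,b}; new: +{$,a,b}
  S: {$,a,b}  A: {$,a,b}  B: {$,a,b}
[2] (no change)
  S: {$,a,b}  A: {$,a,b}  B: {$,a,b}

FOLLOW(S) = ["$", "a", "b"]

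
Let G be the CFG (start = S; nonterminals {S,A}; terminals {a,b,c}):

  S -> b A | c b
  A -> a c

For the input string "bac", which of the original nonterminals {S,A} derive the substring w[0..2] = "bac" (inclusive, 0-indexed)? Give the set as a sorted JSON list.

Convert to CNF:
  S -> T1 T2 | T2 A
  A -> T0 T1
  T0 -> a
  T1 -> c
  T2 -> b

Fill CYK table bottom-up — only the sub-triangle for w[0..2]:
  cell(0,0) b: {T2}  orig:{}
  cell(1,1) a: {T0}  orig:{}
  cell(2,2) c: {T1}  orig:{}
  cell(0,1) ba: ∅
  cell(1,2) ac: {A}
  cell(0,2) bac: {S}

Original NTs in T[0,2] deriving "bac": ["S"]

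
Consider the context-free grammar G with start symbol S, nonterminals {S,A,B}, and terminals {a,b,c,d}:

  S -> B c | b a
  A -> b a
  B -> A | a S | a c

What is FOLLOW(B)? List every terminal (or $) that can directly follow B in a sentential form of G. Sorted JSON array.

FIRST iteration:
[1]
  A via A→b a: +{b}
  B via B→A: +{b}
  B via B→a S: +{a}
  S via S→B c: +{a,b}
  FIRST(S)={a,b}  FIRST(A)={b}  FIRST(B)={a,b}
[2] — fixpoint
  FIRST(S)={a,b}  FIRST(A)={b}  FIRST(B)={a,b}

Compute FOLLOW by fixpoint:
initialize: $ ∈ FOLLOW(S)
round 1:
  S→B c: FOLLOW(B) ⊇ FIRST(c) = {c}; new: +{c}
  FOLLOW(S)={$}  FOLLOW(A)={}  FOLLOW(B)={c}
round 2:
  B→A: FOLLOW(A) ⊇ FOLLOW(B) ⊇ {c}; new: +{c}
  B→a S: FOLLOW(S) ⊇ FOLLOW(B) ⊇ {c}; new: +{c}
  FOLLOW(S)={$,c}  FOLLOW(A)={c}  FOLLOW(B)={c}
round 3: — fixpoint
  FOLLOW(S)={$,c}  FOLLOW(A)={c}  FOLLOW(B)={c}

FOLLOW(B) = ["c"]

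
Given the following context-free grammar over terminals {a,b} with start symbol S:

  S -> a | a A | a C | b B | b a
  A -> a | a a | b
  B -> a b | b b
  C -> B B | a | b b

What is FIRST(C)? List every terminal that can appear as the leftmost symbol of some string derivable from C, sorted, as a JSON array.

FIRST sets, iterate to fixpoint:
iter 1:
  A via A→a: +{a}
  A via A→b: +{b}
  B via B→a b: +{a}
  B via B→b b: +{b}
  C via C→B B: +{a,b}
  S via S→a: +{a}
  S via S→b B: +{b}
  FIRST(S)={a,b}  FIRST(A)={a,b}  FIRST(B)={a,b}  FIRST(C)={a,b}
iter 2: (stable)
  FIRST(S)={a,b}  FIRST(A)={a,b}  FIRST(B)={a,b}  FIRST(C)={a,b}

FIRST(C) = ["a", "b"]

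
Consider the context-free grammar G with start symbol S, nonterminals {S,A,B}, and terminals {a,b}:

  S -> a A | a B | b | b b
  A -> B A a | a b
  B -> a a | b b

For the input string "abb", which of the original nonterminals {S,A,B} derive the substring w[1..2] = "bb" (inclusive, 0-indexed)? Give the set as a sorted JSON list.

CNF form of G:
  S -> T0 A | T0 B | T1 T1 | b
  A -> B X2 | T0 T1
  B -> T0 T0 | T1 T1
  T0 -> a
  T1 -> b
  X2 -> A T0

CYK fill, restricted to cells inside w[1..2]:
  T[1,1] 'b' = {S,T1}  orig:{S}
  T[2,2] 'b' = {S,T1}  orig:{S}
  T[1,2] 'bb' = {B,S}

Original NTs in T[1,2] deriving "bb": ["B", "S"]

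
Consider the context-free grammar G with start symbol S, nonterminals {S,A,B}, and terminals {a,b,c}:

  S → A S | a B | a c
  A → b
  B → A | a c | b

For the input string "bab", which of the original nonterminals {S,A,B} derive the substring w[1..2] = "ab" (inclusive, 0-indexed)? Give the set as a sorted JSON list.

CNF form of G:
  S -> A S | T0 B | T0 T1
  A -> b
  B -> T0 T1 | b
  T0 -> a
  T1 -> c

Fill CYK table bottom-up (cells [i..j] with 1 ≤ i ≤ j ≤ 2 only):
  [1..1]={T0}  "a"  orig:{}
  [2..2]={A,B}  "b"
  [1..2]={S}  "ab"

Original NTs in T[1,2] deriving "ab": ["S"]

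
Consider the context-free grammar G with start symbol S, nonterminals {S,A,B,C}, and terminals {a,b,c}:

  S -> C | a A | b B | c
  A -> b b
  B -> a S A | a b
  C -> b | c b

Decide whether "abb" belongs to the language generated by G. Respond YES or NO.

CNF form of G:
  S -> T0 B | T1 A | T2 T0 | b | c
  A -> T0 T0
  B -> T1 T0 | T1 X3
  C -> T2 T0 | b
  T0 -> b
  T1 -> a
  T2 -> c
  X3 -> S A

CYK fill:
  [0..0]={T1}  "a"  orig:{}
  [1..1]={C,S,T0}  "b"  orig:{C,S}
  [2..2]={C,S,T0}  "b"  orig:{C,S}
  [0..1]={B}  "ab"
  [1..2]={A}  "bb"
  [0..2]={S}  "abb"

S ∈ T[0,2] ⇒ YES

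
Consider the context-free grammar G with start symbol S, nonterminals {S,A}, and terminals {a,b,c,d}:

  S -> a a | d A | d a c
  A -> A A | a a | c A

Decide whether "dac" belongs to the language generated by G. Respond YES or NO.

CNF form of G:
  S -> T0 T0 | T2 A | T2 X3
  A -> A A | T0 T0 | T1 A
  T0 -> a
  T1 -> c
  T2 -> d
  X3 -> T0 T1

CYK fill:
  [0..0]={T2}  "d"  orig:{}
  [1..1]={T0}  "a"  orig:{}
  [2..2]={T1}  "c"  orig:{}
  [0..1]=∅  "da"
  [1..2]={X3}  "ac"  orig:{}
  [0..2]={S}  "dac"

S ∈ T[0,2] ⇒ YES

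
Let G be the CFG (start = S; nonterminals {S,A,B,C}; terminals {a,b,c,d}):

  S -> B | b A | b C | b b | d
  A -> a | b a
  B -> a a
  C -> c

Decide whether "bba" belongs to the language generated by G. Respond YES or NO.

Convert to CNF:
  S -> T0 A | T0 C | T0 T0 | T1 T1 | d
  A -> T0 T1 | a
  B -> T1 T1
  C -> c
  T0 -> b
  T1 -> a

Fill CYK table bottom-up:
  cell(0,0) b: {T0}  orig:{}
  cell(1,1) b: {T0}  orig:{}
  cell(2,2) a: {A,T1}  orig:{A}
  cell(0,1) bb: {S}
  cell(1,2) ba: {A,S}
  cell(0,2) bba: {S}

S ∈ T[0,2] ⇒ YES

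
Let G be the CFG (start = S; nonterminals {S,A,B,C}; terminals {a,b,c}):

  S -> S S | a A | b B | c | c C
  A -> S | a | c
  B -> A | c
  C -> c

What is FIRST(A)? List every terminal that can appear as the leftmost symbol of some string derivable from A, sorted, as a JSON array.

Compute FIRST by fixpoint:
iter 1:
  A via A→a: +{a}
  A via A→c: +{c}
  B via B→A: +{a,c}
  C via C→c: +{c}
  S via S→a A: +{a}
  S via S→b B: +{b}
  S via S→c: +{c}
  FIRST[S]={a,b,c}  FIRST[A]={a,c}  FIRST[B]={a,c}  FIRST[C]={c}
iter 2:
  A via A→S: +{b}
  B via B→A: +{b}
  FIRST[S]={a,b,c}  FIRST[A]={a,b,c}  FIRST[B]={a,b,c}  FIRST[C]={c}
iter 3: done
  FIRST[S]={a,b,c}  FIRST[A]={a,b,c}  FIRST[B]={a,b,c}  FIRST[C]={c}

FIRST(A) = ["a", "b", "c"]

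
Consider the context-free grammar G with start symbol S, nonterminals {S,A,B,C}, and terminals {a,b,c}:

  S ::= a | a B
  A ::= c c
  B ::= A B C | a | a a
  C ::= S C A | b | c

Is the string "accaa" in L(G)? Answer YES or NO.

Convert to CNF:
  S -> T1 B | a
  A -> T0 T0
  B -> A X2 | T1 T1 | a
  C -> S X3 | b | c
  T0 -> c
  T1 -> a
  X2 -> B C
  X3 -> C A

CYK fill:
  cell(0,0) a: {B,S,T1}  orig:{B,S}
  cell(1,1) c: {C,T0}  orig:{C}
  cell(2,2) c: {C,T0}  orig:{C}
  cell(3,3) a: {B,S,T1}  orig:{B,S}
  cell(4,4) a: {B,S,T1}  orig:{B,S}
  cell(0,1) ac: {X2}  orig:{}
  cell(1,2) cc: {A}
  cell(2,3) ca: ∅
  cell(3,4) aa: {B,S}
  cell(0,2) acc: ∅
  cell(1,3) cca: ∅
  cell(2,4) caa: ∅
  cell(0,3) acca: ∅
  cell(1,4) ccaa: ∅
  cell(0,4) accaa: ∅

S ∉ T[0,4] ⇒ NO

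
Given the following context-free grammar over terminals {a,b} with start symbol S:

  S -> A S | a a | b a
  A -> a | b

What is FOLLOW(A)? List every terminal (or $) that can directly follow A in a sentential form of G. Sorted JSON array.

FIRST iteration:
[1]
  A via A→a: +{a}
  A via A→b: +{b}
  S via S→A S: +{a,b}
  FIRST(S)={a,b}  FIRST(A)={a,b}
[2] (no change)
  FIRST(S)={a,b}  FIRST(A)={a,b}

Compute FOLLOW by fixpoint:
seed FOLLOW(S) with $
pass 1:
  S→A S: FOLLOW(A) ⊇ FIRST(S) = {a,b}; new: +{a,b}
  FOLLOW[S]={$}  FOLLOW[A]={a,b}
pass 2: (stable)
  FOLLOW[S]={$}  FOLLOW[A]={a,b}

FOLLOW(A) = ["a", "b"]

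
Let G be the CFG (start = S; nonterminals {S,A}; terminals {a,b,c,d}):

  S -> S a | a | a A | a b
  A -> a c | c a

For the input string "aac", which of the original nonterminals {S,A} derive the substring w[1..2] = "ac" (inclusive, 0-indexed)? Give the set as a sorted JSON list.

Convert to CNF:
  S -> S T0 | T0 A | T0 T2 | a
  A -> T0 T1 | T1 T0
  T0 -> a
  T1 -> c
  T2 -> b

CYK fill (cells [i..j] with 1 ≤ i ≤ j ≤ 2 only):
  cell(1,1) a: {S,T0}  orig:{S}
  cell(2,2) c: {T1}  orig:{}
  cell(1,2) ac: {A}

Original NTs in T[1,2] deriving "ac": ["A"]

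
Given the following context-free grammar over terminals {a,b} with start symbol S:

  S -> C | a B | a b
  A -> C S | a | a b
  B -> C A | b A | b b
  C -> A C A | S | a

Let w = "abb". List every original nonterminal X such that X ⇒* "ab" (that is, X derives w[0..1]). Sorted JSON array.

CNF form of G:
  S -> A X3 | T0 B | T0 T1 | a
  A -> C S | T0 T1 | a
  B -> C A | T1 A | T1 T1
  C -> A X2 | T0 B | T0 T1 | a
  T0 -> a
  T1 -> b
  X2 -> C A
  X3 -> C A

CYK table (by increasing span) — only the sub-triangle for w[0..1]:
  T[0,0] 'a' = {A,C,S,T0}  orig:{A,C,S}
  T[1,1] 'b' = {T1}  orig:{}
  T[0,1] 'ab' = {A,C,S}

Original NTs in T[0,1] deriving "ab": ["A", "C", "S"]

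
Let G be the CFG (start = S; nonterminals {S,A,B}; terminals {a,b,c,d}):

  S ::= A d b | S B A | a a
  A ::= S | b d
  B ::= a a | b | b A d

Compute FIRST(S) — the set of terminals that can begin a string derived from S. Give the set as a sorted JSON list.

FIRST sets, iterate to fixpoint:
[1]
  A via A→b d: +{b}
  B via B→a a: +{a}
  B via B→b: +{b}
  S via S→A d b: +{b}
  S via S→a a: +{a}
  FIRST[S]={a,b}  FIRST[A]={b}  FIRST[B]={a,b}
[2]
  A via A→S: +{a}
  FIRST[S]={a,b}  FIRST[A]={a,b}  FIRST[B]={a,b}
[3] (stable)
  FIRST[S]={a,b}  FIRST[A]={a,b}  FIRST[B]={a,b}

FIRST(S) = ["a", "b"]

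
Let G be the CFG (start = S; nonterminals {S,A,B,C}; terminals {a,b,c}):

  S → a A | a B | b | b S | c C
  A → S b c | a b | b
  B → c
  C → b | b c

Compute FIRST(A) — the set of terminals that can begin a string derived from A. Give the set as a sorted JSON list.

FIRST sets, iterate to fixpoint:
[1]
  A via A→a b: +{a}
  A via A→b: +{b}
  B via B→c: +{c}
  C via C→b: +{b}
  S via S→a A: +{a}
  S via S→b: +{b}
  S via S→c C: +{c}
  FIRST[S]={a,b,c}  FIRST[A]={a,b}  FIRST[B]={c}  FIRST[C]={b}
[2]
  A via A→S b c: +{c}
  FIRST[S]={a,b,c}  FIRST[A]={a,b,c}  FIRST[B]={c}  FIRST[C]={b}
[3] (stable)
  FIRST[S]={a,b,c}  FIRST[A]={a,b,c}  FIRST[B]={c}  FIRST[C]={b}

FIRST(A) = ["a", "b", "c"]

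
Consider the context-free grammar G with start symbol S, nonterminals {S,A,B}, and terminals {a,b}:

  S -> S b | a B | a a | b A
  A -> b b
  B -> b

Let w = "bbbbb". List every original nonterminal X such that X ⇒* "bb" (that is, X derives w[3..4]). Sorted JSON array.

CNF form of G:
  S -> S T0 | T0 A | T1 B | T1 T1
  A -> T0 T0
  B -> b
  T0 -> b
  T1 -> a

Fill CYK table bottom-up (cells [i..j] with 3 ≤ i ≤ j ≤ 4 only):
  T[3,3] 'b' = {B,T0}  orig:{B}
  T[4,4] 'b' = {B,T0}  orig:{B}
  T[3,4] 'bb' = {A}

Original NTs in T[3,4] deriving "bb": ["A"]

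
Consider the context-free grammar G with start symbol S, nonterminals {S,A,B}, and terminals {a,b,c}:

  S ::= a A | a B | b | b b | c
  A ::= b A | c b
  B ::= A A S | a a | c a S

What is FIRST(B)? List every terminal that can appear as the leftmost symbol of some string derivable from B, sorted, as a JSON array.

Compute FIRST by fixpoint:
[1]
  A via A→b A: +{b}
  A via A→c b: +{c}
  B via B→A A S: +{b,c}
  B via B→a a: +{a}
  S via S→a A: +{a}
  S via S→b: +{b}
  S via S→c: +{c}
  FIRST(S)={a,b,c}  FIRST(A)={b,c}  FIRST(B)={a,b,c}
[2] — fixpoint
  FIRST(S)={a,b,c}  FIRST(A)={b,c}  FIRST(B)={a,b,c}

FIRST(B) = ["a", "b", "c"]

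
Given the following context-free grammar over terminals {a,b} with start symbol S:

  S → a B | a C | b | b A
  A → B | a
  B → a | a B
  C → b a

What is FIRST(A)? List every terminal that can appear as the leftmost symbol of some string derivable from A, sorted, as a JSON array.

Compute FIRST by fixpoint:
round 1:
  A via A→a: +{a}
  B via B→a: +{a}
  C via C→b a: +{b}
  S via S→a B: +{a}
  S via S→b: +{b}
  FIRST(S)={a,b}  FIRST(A)={a}  FIRST(B)={a}  FIRST(C)={b}
round 2: — fixpoint
  FIRST(S)={a,b}  FIRST(A)={a}  FIRST(B)={a}  FIRST(C)={b}

FIRST(A) = ["a"]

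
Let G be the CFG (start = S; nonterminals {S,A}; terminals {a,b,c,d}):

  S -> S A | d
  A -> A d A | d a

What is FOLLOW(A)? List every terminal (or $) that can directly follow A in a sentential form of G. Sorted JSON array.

FIRST sets, iterate to fixpoint:
round 1:
  A via A→d a: +{d}
  S via S→d: +{d}
  FIRST[S]={d}  FIRST[A]={d}
round 2: (stable)
  FIRST[S]={d}  FIRST[A]={d}

Compute FOLLOW by fixpoint:
seed FOLLOW(S) with $
pass 1:
  A→A d A: FOLLOW(A) ⊇ FIRST(d) = {d}; new: +{d}
  S→S A: FOLLOW(S) ⊇ FIRST(A) = {d}; new: +{d}
  S→S A: FOLLOW(A) ⊇ FOLLOW(S) ⊇ {$,d}; new: +{$}
  FOLLOW(S)={$,d}  FOLLOW(A)={$,d}
pass 2: — fixpoint
  FOLLOW(S)={$,d}  FOLLOW(A)={$,d}

FOLLOW(A) = ["$", "d"]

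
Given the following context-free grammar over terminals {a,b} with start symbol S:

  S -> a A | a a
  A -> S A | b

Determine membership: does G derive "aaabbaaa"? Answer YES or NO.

Convert to CNF:
  S -> T0 A | T0 T0
  A -> S A | b
  T0 -> a

CYK fill:
  cell(0,0) a: {T0}  orig:{}
  cell(1,1) a: {T0}  orig:{}
  cell(2,2) a: {T0}  orig:{}
  cell(3,3) b: {A}
  cell(4,4) b: {A}
  cell(5,5) a: {T0}  orig:{}
  cell(6,6) a: {T0}  orig:{}
  cell(7,7) a: {T0}  orig:{}
  cell(0,1) aa: {S}
  cell(1,2) aa: {S}
  cell(2,3) ab: {S}
  cell(3,4) bb: ∅
  cell(4,5) ba: ∅
  cell(5,6) aa: {S}
  cell(6,7) aa: {S}
  cell(0,2) aaa: ∅
  cell(1,3) aab: {A}
  cell(2,4) abb: {A}
  cell(3,5) bba: ∅
  cell(4,6) baa: ∅
  cell(5,7) aaa: ∅
  cell(0,3) aaab: {S}
  cell(1,4) aabb: {S}
  cell(2,5) abba: ∅
  cell(3,6) bbaa: ∅
  cell(4,7) baaa: ∅
  cell(0,4) aaabb: {A}
  cell(1,5) aabba: ∅
  cell(2,6) abbaa: ∅
  cell(3,7) bbaaa: ∅
  cell(0,5) aaabba: ∅
  cell(1,6) aabbaa: ∅
  cell(2,7) abbaaa: ∅
  cell(0,6) aaabbaa: ∅
  cell(1,7) aabbaaa: ∅
  cell(0,7) aaabbaaa: ∅

S ∉ T[0,7] ⇒ NO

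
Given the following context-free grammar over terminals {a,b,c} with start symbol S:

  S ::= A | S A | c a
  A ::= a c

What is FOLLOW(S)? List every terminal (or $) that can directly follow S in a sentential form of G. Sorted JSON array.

FIRST sets, iterate to fixpoint:
round 1:
  A via A→a c: +{a}
  S via S→A: +{a}
  S via S→c a: +{c}
  FIRST[S]={a,c}  FIRST[A]={a}
round 2: — fixpoint
  FIRST[S]={a,c}  FIRST[A]={a}

FOLLOW sets:
FOLLOW(S) := {$}
iter 1:
  S→A: FOLLOW(A) ⊇ FOLLOW(S) ⊇ {$}; new: +{$}
  S→S A: FOLLOW(S) ⊇ FIRST(A) = {a}; new: +{a}
  S→S A: FOLLOW(A) ⊇ FOLLOW(S) ⊇ {$,a}; new: +{a}
  S: {$,a}  A: {$,a}
iter 2: done
  S: {$,a}  A: {$,a}

FOLLOW(S) = ["$", "a"]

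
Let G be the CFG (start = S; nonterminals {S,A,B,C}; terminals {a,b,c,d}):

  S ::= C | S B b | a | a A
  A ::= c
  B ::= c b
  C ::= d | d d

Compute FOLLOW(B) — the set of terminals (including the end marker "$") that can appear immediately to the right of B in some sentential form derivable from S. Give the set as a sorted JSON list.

FIRST iteration:
iter 1:
  A via A→c: +{c}
  B via B→c b: +{c}
  C via C→d: +{d}
  S via S→C: +{d}
  S via S→a: +{a}
  S: {a,d}  A: {c}  B: {c}  C: {d}
iter 2: (no change)
  S: {a,d}  A: {c}  B: {c}  C: {d}

FOLLOW iteration:
FOLLOW(S) := {$}
iter 1:
  S→C: FOLLOW(C) ⊇ FOLLOW(S) ⊇ {$}; new: +{$}
  S→S B b: FOLLOW(S) ⊇ FIRST(B) = {c}; new: +{c}
  S→S B b: FOLLOW(B) ⊇ FIRST(b) = {b}; new: +{b}
  S→a A: FOLLOW(A) ⊇ FOLLOW(S) ⊇ {$,c}; new: +{$,c}
  FOLLOW(S)={$,c}  FOLLOW(A)={$,c}  FOLLOW(B)={b}  FOLLOW(C)={$}
iter 2:
  S→C: FOLLOW(C) ⊇ FOLLOW(S) ⊇ {$,c}; new: +{c}
  FOLLOW(S)={$,c}  FOLLOW(A)={$,c}  FOLLOW(B)={b}  FOLLOW(C)={$,c}
iter 3: (no change)
  FOLLOW(S)={$,c}  FOLLOW(A)={$,c}  FOLLOW(B)={b}  FOLLOW(C)={$,c}

FOLLOW(B) = ["b"]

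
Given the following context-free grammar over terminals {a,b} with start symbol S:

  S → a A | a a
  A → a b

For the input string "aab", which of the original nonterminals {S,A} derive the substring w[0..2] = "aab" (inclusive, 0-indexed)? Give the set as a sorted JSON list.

Convert to CNF:
  S -> T0 A | T0 T0
  A -> T0 T1
  T0 -> a
  T1 -> b

CYK table (by increasing span) (cells [i..j] with 0 ≤ i ≤ j ≤ 2 only):
  [0..0]={T0}  "a"  orig:{}
  [1..1]={T0}  "a"  orig:{}
  [2..2]={T1}  "b"  orig:{}
  [0..1]={S}  "aa"
  [1..2]={A}  "ab"
  [0..2]={S}  "aab"

Original NTs in T[0,2] deriving "aab": ["S"]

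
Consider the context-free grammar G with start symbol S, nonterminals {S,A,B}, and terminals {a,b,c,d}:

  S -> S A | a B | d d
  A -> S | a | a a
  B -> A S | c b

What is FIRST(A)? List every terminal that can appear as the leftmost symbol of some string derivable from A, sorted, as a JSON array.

FIRST iteration:
round 1:
  A via A→a: +{a}
  B via B→A S: +{a}
  B via B→c b: +{c}
  S via S→a B: +{a}
  S via S→d d: +{d}
  FIRST(S)={a,d}  FIRST(A)={a}  FIRST(B)={a,c}
round 2:
  A via A→S: +{d}
  B via B→A S: +{d}
  FIRST(S)={a,d}  FIRST(A)={a,d}  FIRST(B)={a,c,d}
round 3: done
  FIRST(S)={a,d}  FIRST(A)={a,d}  FIRST(B)={a,c,d}

FIRST(A) = ["a", "d"]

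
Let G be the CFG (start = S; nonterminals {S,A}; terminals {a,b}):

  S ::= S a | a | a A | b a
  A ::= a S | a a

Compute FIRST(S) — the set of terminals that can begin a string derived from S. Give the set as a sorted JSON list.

FIRST iteration:
round 1:
  A via A→a S: +{a}
  S via S→a: +{a}
  S via S→b a: +{b}
  S: {a,b}  A: {a}
round 2: (no change)
  S: {a,b}  A: {a}

FIRST(S) = ["a", "b"]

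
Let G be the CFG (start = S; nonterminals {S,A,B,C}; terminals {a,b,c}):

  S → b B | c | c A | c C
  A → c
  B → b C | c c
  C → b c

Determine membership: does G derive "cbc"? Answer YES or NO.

CNF form of G:
  S -> T0 B | T1 A | T1 C | c
  A -> c
  B -> T0 C | T1 T1
  C -> T0 T1
  T0 -> b
  T1 -> c

Fill CYK table bottom-up:
  T[0,0] 'c' = {A,S,T1}  orig:{A,S}
  T[1,1] 'b' = {T0}  orig:{}
  T[2,2] 'c' = {A,S,T1}  orig:{A,S}
  T[0,1] 'cb' = ∅
  T[1,2] 'bc' = {C}
  T[0,2] 'cbc' = {S}

S ∈ T[0,2] ⇒ YES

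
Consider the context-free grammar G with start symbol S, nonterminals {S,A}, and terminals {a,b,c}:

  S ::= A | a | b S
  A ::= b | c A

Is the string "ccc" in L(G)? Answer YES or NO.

CNF form of G:
  S -> T0 A | T1 S | a | b
  A -> T0 A | b
  T0 -> c
  T1 -> b

CYK fill:
  [0..0]={T0}  "c"  orig:{}
  [1..1]={T0}  "c"  orig:{}
  [2..2]={T0}  "c"  orig:{}
  [0..1]=∅  "cc"
  [1..2]=∅  "cc"
  [0..2]=∅  "ccc"

S ∉ T[0,2] ⇒ NO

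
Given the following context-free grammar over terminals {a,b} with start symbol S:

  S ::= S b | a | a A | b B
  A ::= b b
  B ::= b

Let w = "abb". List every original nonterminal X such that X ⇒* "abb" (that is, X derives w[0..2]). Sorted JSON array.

Convert to CNF:
  S -> S T0 | T0 B | T1 A | a
  A -> T0 T0
  B -> b
  T0 -> b
  T1 -> a

CYK fill — only the sub-triangle for w[0..2]:
  cell(0,0) a: {S,T1}  orig:{S}
  cell(1,1) b: {B,T0}  orig:{B}
  cell(2,2) b: {B,T0}  orig:{B}
  cell(0,1) ab: {S}
  cell(1,2) bb: {A,S}
  cell(0,2) abb: {S}

Original NTs in T[0,2] deriving "abb": ["S"]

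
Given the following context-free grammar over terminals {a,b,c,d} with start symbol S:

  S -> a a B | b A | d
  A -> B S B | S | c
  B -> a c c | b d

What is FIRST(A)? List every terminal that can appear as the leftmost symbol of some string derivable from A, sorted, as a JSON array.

Compute FIRST by fixpoint:
iter 1:
  A via A→c: +{c}
  B via B→a c c: +{a}
  B via B→b d: +{b}
  S via S→a a B: +{a}
  S via S→b A: +{b}
  S via S→d: +{d}
  FIRST[S]={a,b,d}  FIRST[A]={c}  FIRST[B]={a,b}
iter 2:
  A via A→B S B: +{a,b}
  A via A→S: +{d}
  FIRST[S]={a,b,d}  FIRST[A]={a,b,c,d}  FIRST[B]={a,b}
iter 3: — fixpoint
  FIRST[S]={a,b,d}  FIRST[A]={a,b,c,d}  FIRST[B]={a,b}

FIRST(A) = ["a", "b", "c", "d"]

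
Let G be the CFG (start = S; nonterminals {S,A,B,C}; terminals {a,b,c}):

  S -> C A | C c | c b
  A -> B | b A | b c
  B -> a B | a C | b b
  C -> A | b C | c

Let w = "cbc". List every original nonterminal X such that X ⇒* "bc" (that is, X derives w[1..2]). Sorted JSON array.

CNF form of G:
  S -> C A | C T2 | T2 T1
  A -> T0 B | T0 C | T1 A | T1 T1 | T1 T2
  B -> T0 B | T0 C | T1 T1
  C -> T0 B | T0 C | T1 A | T1 C | T1 T1 | T1 T2 | c
  T0 -> a
  T1 -> b
  T2 -> c

CYK table (by increasing span) — only the sub-triangle for w[1..2]:
  cell(1,1) b: {T1}  orig:{}
  cell(2,2) c: {C,T2}  orig:{C}
  cell(1,2) bc: {A,C}

Original NTs in T[1,2] deriving "bc": ["A", "C"]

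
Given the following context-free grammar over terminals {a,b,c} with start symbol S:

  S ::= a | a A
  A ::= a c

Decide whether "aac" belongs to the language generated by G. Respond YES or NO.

CNF form of G:
  S -> T0 A | a
  A -> T0 T1
  T0 -> a
  T1 -> c

CYK table (by increasing span):
  [0..0]={S,T0}  "a"  orig:{S}
  [1..1]={S,T0}  "a"  orig:{S}
  [2..2]={T1}  "c"  orig:{}
  [0..1]=∅  "aa"
  [1..2]={A}  "ac"
  [0..2]={S}  "aac"

S ∈ T[0,2] ⇒ YES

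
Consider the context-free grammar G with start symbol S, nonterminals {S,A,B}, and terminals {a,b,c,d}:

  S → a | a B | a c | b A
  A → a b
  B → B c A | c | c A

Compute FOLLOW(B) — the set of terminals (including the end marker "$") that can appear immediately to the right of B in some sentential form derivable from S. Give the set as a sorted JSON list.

Compute FIRST by fixpoint:
[1]
  A via A→a b: +{a}
  B via B→c: +{c}
  S via S→a: +{a}
  S via S→b A: +{b}
  S: {a,b}  A: {a}  B: {c}
[2] (no change)
  S: {a,b}  A: {a}  B: {c}

FOLLOW iteration:
initialize: $ ∈ FOLLOW(S)
iter 1:
  B→B c A: FOLLOW(B) ⊇ FIRST(c) = {c}; new: +{c}
  B→B c A: FOLLOW(A) ⊇ FOLLOW(B) ⊇ {c}; new: +{c}
  S→a B: FOLLOW(B) ⊇ FOLLOW(S) ⊇ {$}; new: +{$}
  S→b A: FOLLOW(A) ⊇ FOLLOW(S) ⊇ {$}; new: +{$}
  FOLLOW(S)={$}  FOLLOW(A)={$,c}  FOLLOW(B)={$,c}
iter 2: — fixpoint
  FOLLOW(S)={$}  FOLLOW(A)={$,c}  FOLLOW(B)={$,c}

FOLLOW(B) = ["$", "c"]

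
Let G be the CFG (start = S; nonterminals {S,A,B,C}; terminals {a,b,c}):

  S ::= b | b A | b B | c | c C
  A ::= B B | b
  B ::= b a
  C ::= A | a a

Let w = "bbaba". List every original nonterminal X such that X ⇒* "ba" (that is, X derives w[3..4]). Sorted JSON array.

CNF form of G:
  S -> T0 A | T0 B | T2 C | b | c
  A -> B B | b
  B -> T0 T1
  C -> B B | T1 T1 | b
  T0 -> b
  T1 -> a
  T2 -> c

CYK fill, restricted to cells inside w[3..4]:
  T[3,3] 'b' = {A,C,S,T0}  orig:{A,C,S}
  T[4,4] 'a' = {T1}  orig:{}
  T[3,4] 'ba' = {B}

Original NTs in T[3,4] deriving "ba": ["B"]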